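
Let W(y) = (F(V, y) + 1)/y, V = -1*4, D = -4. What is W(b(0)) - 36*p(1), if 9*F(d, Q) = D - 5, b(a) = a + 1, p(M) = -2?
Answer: 72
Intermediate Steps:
V = -4
b(a) = 1 + a
F(d, Q) = -1 (F(d, Q) = (-4 - 5)/9 = (1/9)*(-9) = -1)
W(y) = 0 (W(y) = (-1 + 1)/y = 0/y = 0)
W(b(0)) - 36*p(1) = 0 - 36*(-2) = 0 + 72 = 72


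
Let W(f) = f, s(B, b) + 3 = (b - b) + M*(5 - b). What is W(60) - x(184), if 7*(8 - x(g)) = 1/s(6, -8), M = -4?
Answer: 20019/385 ≈ 51.997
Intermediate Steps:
s(B, b) = -23 + 4*b (s(B, b) = -3 + ((b - b) - 4*(5 - b)) = -3 + (0 + (-20 + 4*b)) = -3 + (-20 + 4*b) = -23 + 4*b)
x(g) = 3081/385 (x(g) = 8 - 1/(7*(-23 + 4*(-8))) = 8 - 1/(7*(-23 - 32)) = 8 - ⅐/(-55) = 8 - ⅐*(-1/55) = 8 + 1/385 = 3081/385)
W(60) - x(184) = 60 - 1*3081/385 = 60 - 3081/385 = 20019/385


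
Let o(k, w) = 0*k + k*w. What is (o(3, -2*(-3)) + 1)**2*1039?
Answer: 375079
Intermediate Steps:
o(k, w) = k*w (o(k, w) = 0 + k*w = k*w)
(o(3, -2*(-3)) + 1)**2*1039 = (3*(-2*(-3)) + 1)**2*1039 = (3*6 + 1)**2*1039 = (18 + 1)**2*1039 = 19**2*1039 = 361*1039 = 375079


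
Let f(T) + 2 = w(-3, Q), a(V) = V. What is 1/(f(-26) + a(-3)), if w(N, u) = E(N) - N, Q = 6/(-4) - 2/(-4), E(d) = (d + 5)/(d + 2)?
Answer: -¼ ≈ -0.25000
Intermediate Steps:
E(d) = (5 + d)/(2 + d)
Q = -1 (Q = 6*(-¼) - 2*(-¼) = -3/2 + ½ = -1)
w(N, u) = -N + (5 + N)/(2 + N) (w(N, u) = (5 + N)/(2 + N) - N = -N + (5 + N)/(2 + N))
f(T) = -1 (f(T) = -2 + (5 - 1*(-3) - 1*(-3)²)/(2 - 3) = -2 + (5 + 3 - 1*9)/(-1) = -2 - (5 + 3 - 9) = -2 - 1*(-1) = -2 + 1 = -1)
1/(f(-26) + a(-3)) = 1/(-1 - 3) = 1/(-4) = -¼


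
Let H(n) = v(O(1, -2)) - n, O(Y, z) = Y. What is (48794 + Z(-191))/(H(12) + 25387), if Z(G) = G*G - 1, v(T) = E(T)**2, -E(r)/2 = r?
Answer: 85274/25379 ≈ 3.3600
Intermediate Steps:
E(r) = -2*r
v(T) = 4*T**2 (v(T) = (-2*T)**2 = 4*T**2)
Z(G) = -1 + G**2 (Z(G) = G**2 - 1 = -1 + G**2)
H(n) = 4 - n (H(n) = 4*1**2 - n = 4*1 - n = 4 - n)
(48794 + Z(-191))/(H(12) + 25387) = (48794 + (-1 + (-191)**2))/((4 - 1*12) + 25387) = (48794 + (-1 + 36481))/((4 - 12) + 25387) = (48794 + 36480)/(-8 + 25387) = 85274/25379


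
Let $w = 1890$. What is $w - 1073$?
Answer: $817$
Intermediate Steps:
$w - 1073 = 1890 - 1073 = 817$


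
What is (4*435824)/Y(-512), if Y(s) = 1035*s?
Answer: -27239/8280 ≈ -3.2897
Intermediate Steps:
(4*435824)/Y(-512) = (4*435824)/((1035*(-512))) = 1743296/(-529920) = 1743296*(-1/529920) = -27239/8280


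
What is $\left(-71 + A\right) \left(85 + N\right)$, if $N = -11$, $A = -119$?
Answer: $-14060$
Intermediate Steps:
$\left(-71 + A\right) \left(85 + N\right) = \left(-71 - 119\right) \left(85 - 11\right) = \left(-190\right) 74 = -14060$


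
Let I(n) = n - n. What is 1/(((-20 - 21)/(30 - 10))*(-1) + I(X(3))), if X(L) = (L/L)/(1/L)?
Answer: 20/41 ≈ 0.48780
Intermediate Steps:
X(L) = L (X(L) = 1*L = L)
I(n) = 0
1/(((-20 - 21)/(30 - 10))*(-1) + I(X(3))) = 1/(((-20 - 21)/(30 - 10))*(-1) + 0) = 1/(-41/20*(-1) + 0) = 1/(41/20 + 0) = 1/(41/20) = 20/41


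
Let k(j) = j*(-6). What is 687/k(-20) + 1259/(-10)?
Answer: -4807/40 ≈ -120.18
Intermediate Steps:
k(j) = -6*j
687/k(-20) + 1259/(-10) = 687/((-6*(-20))) + 1259/(-10) = 687/120 + 1259*(-⅒) = 687*(1/120) - 1259/10 = 229/40 - 1259/10 = -4807/40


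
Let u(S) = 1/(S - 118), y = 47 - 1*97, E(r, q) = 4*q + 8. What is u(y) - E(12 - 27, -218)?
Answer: 145151/168 ≈ 863.99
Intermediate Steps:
E(r, q) = 8 + 4*q
y = -50 (y = 47 - 97 = -50)
u(S) = 1/(-118 + S)
u(y) - E(12 - 27, -218) = 1/(-118 - 50) - (8 + 4*(-218)) = 1/(-168) - (8 - 872) = -1/168 - 1*(-864) = -1/168 + 864 = 145151/168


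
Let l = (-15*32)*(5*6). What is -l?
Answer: 14400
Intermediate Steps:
l = -14400 (l = -480*30 = -14400)
-l = -1*(-14400) = 14400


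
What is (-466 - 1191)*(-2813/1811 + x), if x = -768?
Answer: 2309296277/1811 ≈ 1.2752e+6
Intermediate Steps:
(-466 - 1191)*(-2813/1811 + x) = (-466 - 1191)*(-2813/1811 - 768) = -1657*(-2813*1/1811 - 768) = -1657*(-2813/1811 - 768) = -1657*(-1393661/1811) = 2309296277/1811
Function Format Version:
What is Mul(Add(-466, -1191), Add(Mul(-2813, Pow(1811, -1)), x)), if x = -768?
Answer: Rational(2309296277, 1811) ≈ 1.2752e+6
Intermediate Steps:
Mul(Add(-466, -1191), Add(Mul(-2813, Pow(1811, -1)), x)) = Mul(Add(-466, -1191), Add(Mul(-2813, Pow(1811, -1)), -768)) = Mul(-1657, Add(Mul(-2813, Rational(1, 1811)), -768)) = Mul(-1657, Add(Rational(-2813, 1811), -768)) = Mul(-1657, Rational(-1393661, 1811)) = Rational(2309296277, 1811)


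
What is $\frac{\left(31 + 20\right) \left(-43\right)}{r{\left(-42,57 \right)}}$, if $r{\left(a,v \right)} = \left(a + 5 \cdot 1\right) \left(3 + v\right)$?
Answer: $\frac{731}{740} \approx 0.98784$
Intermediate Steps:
$r{\left(a,v \right)} = \left(3 + v\right) \left(5 + a\right)$ ($r{\left(a,v \right)} = \left(a + 5\right) \left(3 + v\right) = \left(5 + a\right) \left(3 + v\right) = \left(3 + v\right) \left(5 + a\right)$)
$\frac{\left(31 + 20\right) \left(-43\right)}{r{\left(-42,57 \right)}} = \frac{\left(31 + 20\right) \left(-43\right)}{15 + 3 \left(-42\right) + 5 \cdot 57 - 2394} = \frac{51 \left(-43\right)}{15 - 126 + 285 - 2394} = - \frac{2193}{-2220} = \left(-2193\right) \left(- \frac{1}{2220}\right) = \frac{731}{740}$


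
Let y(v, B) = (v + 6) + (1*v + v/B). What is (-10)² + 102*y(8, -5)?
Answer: 10904/5 ≈ 2180.8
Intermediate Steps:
y(v, B) = 6 + 2*v + v/B (y(v, B) = (6 + v) + (v + v/B) = 6 + 2*v + v/B)
(-10)² + 102*y(8, -5) = (-10)² + 102*(6 + 2*8 + 8/(-5)) = 100 + 102*(6 + 16 + 8*(-⅕)) = 100 + 102*(6 + 16 - 8/5) = 100 + 102*(102/5) = 100 + 10404/5 = 10904/5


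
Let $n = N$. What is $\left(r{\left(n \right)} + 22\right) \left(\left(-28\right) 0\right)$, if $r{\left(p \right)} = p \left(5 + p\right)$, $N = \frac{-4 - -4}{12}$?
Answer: $0$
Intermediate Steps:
$N = 0$ ($N = \left(-4 + 4\right) \frac{1}{12} = 0 \cdot \frac{1}{12} = 0$)
$n = 0$
$\left(r{\left(n \right)} + 22\right) \left(\left(-28\right) 0\right) = \left(0 \left(5 + 0\right) + 22\right) \left(\left(-28\right) 0\right) = \left(0 \cdot 5 + 22\right) 0 = \left(0 + 22\right) 0 = 22 \cdot 0 = 0$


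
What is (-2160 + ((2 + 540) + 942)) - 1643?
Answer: -2319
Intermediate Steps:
(-2160 + ((2 + 540) + 942)) - 1643 = (-2160 + (542 + 942)) - 1643 = (-2160 + 1484) - 1643 = -676 - 1643 = -2319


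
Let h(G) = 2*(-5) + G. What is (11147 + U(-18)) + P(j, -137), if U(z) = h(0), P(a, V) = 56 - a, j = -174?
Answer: 11367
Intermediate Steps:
h(G) = -10 + G
U(z) = -10 (U(z) = -10 + 0 = -10)
(11147 + U(-18)) + P(j, -137) = (11147 - 10) + (56 - 1*(-174)) = 11137 + (56 + 174) = 11137 + 230 = 11367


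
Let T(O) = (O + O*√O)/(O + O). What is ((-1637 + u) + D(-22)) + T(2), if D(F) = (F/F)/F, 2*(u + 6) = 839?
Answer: -26907/22 + √2/2 ≈ -1222.3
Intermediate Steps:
u = 827/2 (u = -6 + (½)*839 = -6 + 839/2 = 827/2 ≈ 413.50)
T(O) = (O + O^(3/2))/(2*O) (T(O) = (O + O^(3/2))/((2*O)) = (O + O^(3/2))*(1/(2*O)) = (O + O^(3/2))/(2*O))
D(F) = 1/F
((-1637 + u) + D(-22)) + T(2) = ((-1637 + 827/2) + 1/(-22)) + (½ + √2/2) = (-2447/2 - 1/22) + (½ + √2/2) = -13459/11 + (½ + √2/2) = -26907/22 + √2/2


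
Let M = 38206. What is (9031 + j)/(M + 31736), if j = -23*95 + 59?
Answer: 6905/69942 ≈ 0.098725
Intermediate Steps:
j = -2126 (j = -2185 + 59 = -2126)
(9031 + j)/(M + 31736) = (9031 - 2126)/(38206 + 31736) = 6905/69942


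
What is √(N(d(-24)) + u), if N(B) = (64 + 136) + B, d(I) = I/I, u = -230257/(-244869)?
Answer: √12108509060694/244869 ≈ 14.211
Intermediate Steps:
u = 230257/244869 (u = -230257*(-1/244869) = 230257/244869 ≈ 0.94033)
d(I) = 1
N(B) = 200 + B
√(N(d(-24)) + u) = √((200 + 1) + 230257/244869) = √(201 + 230257/244869) = √(49448926/244869) = √12108509060694/244869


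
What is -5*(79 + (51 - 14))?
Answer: -580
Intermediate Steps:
-5*(79 + (51 - 14)) = -5*(79 + 37) = -5*116 = -580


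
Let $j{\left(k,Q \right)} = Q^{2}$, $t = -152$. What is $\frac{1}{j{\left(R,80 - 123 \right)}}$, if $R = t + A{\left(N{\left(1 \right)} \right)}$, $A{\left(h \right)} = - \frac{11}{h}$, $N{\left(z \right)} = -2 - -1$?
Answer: $\frac{1}{1849} \approx 0.00054083$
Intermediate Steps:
$N{\left(z \right)} = -1$ ($N{\left(z \right)} = -2 + 1 = -1$)
$R = -141$ ($R = -152 - \frac{11}{-1} = -152 - -11 = -152 + 11 = -141$)
$\frac{1}{j{\left(R,80 - 123 \right)}} = \frac{1}{\left(80 - 123\right)^{2}} = \frac{1}{\left(-43\right)^{2}} = \frac{1}{1849}$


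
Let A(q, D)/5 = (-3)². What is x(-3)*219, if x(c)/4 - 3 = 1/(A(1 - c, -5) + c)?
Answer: 18542/7 ≈ 2648.9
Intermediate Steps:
A(q, D) = 45 (A(q, D) = 5*(-3)² = 5*9 = 45)
x(c) = 12 + 4/(45 + c)
x(-3)*219 = (4*(136 + 3*(-3))/(45 - 3))*219 = (4*(136 - 9)/42)*219 = (4*(1/42)*127)*219 = (254/21)*219 = 18542/7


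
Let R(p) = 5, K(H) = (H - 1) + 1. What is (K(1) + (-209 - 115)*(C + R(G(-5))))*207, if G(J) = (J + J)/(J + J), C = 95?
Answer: -6706593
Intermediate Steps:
K(H) = H (K(H) = (-1 + H) + 1 = H)
G(J) = 1 (G(J) = (2*J)/((2*J)) = (2*J)*(1/(2*J)) = 1)
(K(1) + (-209 - 115)*(C + R(G(-5))))*207 = (1 + (-209 - 115)*(95 + 5))*207 = (1 - 324*100)*207 = (1 - 32400)*207 = -32399*207 = -6706593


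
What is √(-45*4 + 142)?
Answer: I*√38 ≈ 6.1644*I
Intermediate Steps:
√(-45*4 + 142) = √(-180 + 142) = √(-38) = I*√38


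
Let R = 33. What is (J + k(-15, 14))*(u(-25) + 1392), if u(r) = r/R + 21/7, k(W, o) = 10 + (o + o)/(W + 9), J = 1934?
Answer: 267686180/99 ≈ 2.7039e+6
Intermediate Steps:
k(W, o) = 10 + 2*o/(9 + W) (k(W, o) = 10 + (2*o)/(9 + W) = 10 + 2*o/(9 + W))
u(r) = 3 + r/33 (u(r) = r/33 + 21/7 = r*(1/33) + 21*(1/7) = r/33 + 3 = 3 + r/33)
(J + k(-15, 14))*(u(-25) + 1392) = (1934 + 2*(45 + 14 + 5*(-15))/(9 - 15))*((3 + (1/33)*(-25)) + 1392) = (1934 + 2*(45 + 14 - 75)/(-6))*((3 - 25/33) + 1392) = (1934 + 2*(-1/6)*(-16))*(74/33 + 1392) = (1934 + 16/3)*(46010/33) = (5818/3)*(46010/33) = 267686180/99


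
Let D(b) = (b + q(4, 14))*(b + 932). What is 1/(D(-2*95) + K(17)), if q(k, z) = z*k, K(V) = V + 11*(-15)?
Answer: -1/99576 ≈ -1.0043e-5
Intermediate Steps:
K(V) = -165 + V (K(V) = V - 165 = -165 + V)
q(k, z) = k*z
D(b) = (56 + b)*(932 + b) (D(b) = (b + 4*14)*(b + 932) = (b + 56)*(932 + b) = (56 + b)*(932 + b))
1/(D(-2*95) + K(17)) = 1/((52192 + (-2*95)² + 988*(-2*95)) + (-165 + 17)) = 1/((52192 + (-190)² + 988*(-190)) - 148) = 1/((52192 + 36100 - 187720) - 148) = 1/(-99428 - 148) = 1/(-99576) = -1/99576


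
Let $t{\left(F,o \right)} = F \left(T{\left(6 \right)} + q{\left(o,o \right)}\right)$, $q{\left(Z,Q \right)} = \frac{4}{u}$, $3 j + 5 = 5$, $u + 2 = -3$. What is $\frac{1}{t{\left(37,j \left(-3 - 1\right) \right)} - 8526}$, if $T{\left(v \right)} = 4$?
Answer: $- \frac{5}{42038} \approx -0.00011894$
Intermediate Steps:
$u = -5$ ($u = -2 - 3 = -5$)
$j = 0$ ($j = - \frac{5}{3} + \frac{1}{3} \cdot 5 = - \frac{5}{3} + \frac{5}{3} = 0$)
$q{\left(Z,Q \right)} = - \frac{4}{5}$ ($q{\left(Z,Q \right)} = \frac{4}{-5} = 4 \left(- \frac{1}{5}\right) = - \frac{4}{5}$)
$t{\left(F,o \right)} = \frac{16 F}{5}$ ($t{\left(F,o \right)} = F \left(4 - \frac{4}{5}\right) = F \frac{16}{5} = \frac{16 F}{5}$)
$\frac{1}{t{\left(37,j \left(-3 - 1\right) \right)} - 8526} = \frac{1}{\frac{16}{5} \cdot 37 - 8526} = \frac{1}{\frac{592}{5} - 8526} = \frac{1}{- \frac{42038}{5}} = - \frac{5}{42038}$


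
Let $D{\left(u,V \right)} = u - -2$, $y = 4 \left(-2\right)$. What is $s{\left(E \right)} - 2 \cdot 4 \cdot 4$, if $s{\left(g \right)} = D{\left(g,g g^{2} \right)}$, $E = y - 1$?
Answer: $-39$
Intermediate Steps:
$y = -8$
$D{\left(u,V \right)} = 2 + u$ ($D{\left(u,V \right)} = u + \left(-3 + 5\right) = u + 2 = 2 + u$)
$E = -9$ ($E = -8 - 1 = -9$)
$s{\left(g \right)} = 2 + g$
$s{\left(E \right)} - 2 \cdot 4 \cdot 4 = \left(2 - 9\right) - 2 \cdot 4 \cdot 4 = -7 - 32 = -39$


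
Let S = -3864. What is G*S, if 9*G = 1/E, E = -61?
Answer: 1288/183 ≈ 7.0383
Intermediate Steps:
G = -1/549 (G = (⅑)/(-61) = (⅑)*(-1/61) = -1/549 ≈ -0.0018215)
G*S = -1/549*(-3864) = 1288/183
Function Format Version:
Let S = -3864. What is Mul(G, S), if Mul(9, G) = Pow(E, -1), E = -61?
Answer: Rational(1288, 183) ≈ 7.0383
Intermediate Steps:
G = Rational(-1, 549) (G = Mul(Rational(1, 9), Pow(-61, -1)) = Mul(Rational(1, 9), Rational(-1, 61)) = Rational(-1, 549) ≈ -0.0018215)
Mul(G, S) = Mul(Rational(-1, 549), -3864) = Rational(1288, 183)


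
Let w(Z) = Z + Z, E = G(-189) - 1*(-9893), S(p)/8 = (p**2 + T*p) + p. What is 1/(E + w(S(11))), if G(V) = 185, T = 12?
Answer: 1/14302 ≈ 6.9920e-5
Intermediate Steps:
S(p) = 8*p**2 + 104*p (S(p) = 8*((p**2 + 12*p) + p) = 8*(p**2 + 13*p) = 8*p**2 + 104*p)
E = 10078 (E = 185 - 1*(-9893) = 185 + 9893 = 10078)
w(Z) = 2*Z
1/(E + w(S(11))) = 1/(10078 + 2*(8*11*(13 + 11))) = 1/(10078 + 2*(8*11*24)) = 1/(10078 + 2*2112) = 1/(10078 + 4224) = 1/14302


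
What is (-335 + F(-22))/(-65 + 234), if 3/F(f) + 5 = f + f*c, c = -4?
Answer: -20432/10309 ≈ -1.9820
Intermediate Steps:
F(f) = 3/(-5 - 3*f) (F(f) = 3/(-5 + (f + f*(-4))) = 3/(-5 + (f - 4*f)) = 3/(-5 - 3*f))
(-335 + F(-22))/(-65 + 234) = (-335 - 3/(5 + 3*(-22)))/(-65 + 234) = (-335 - 3/(5 - 66))/169 = (-335 - 3/(-61))*(1/169) = (-335 - 3*(-1/61))*(1/169) = (-335 + 3/61)*(1/169) = -20432/61*1/169 = -20432/10309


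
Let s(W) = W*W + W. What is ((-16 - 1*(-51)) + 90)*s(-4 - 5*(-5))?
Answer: 57750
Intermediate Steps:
s(W) = W + W**2 (s(W) = W**2 + W = W + W**2)
((-16 - 1*(-51)) + 90)*s(-4 - 5*(-5)) = ((-16 - 1*(-51)) + 90)*((-4 - 5*(-5))*(1 + (-4 - 5*(-5)))) = ((-16 + 51) + 90)*((-4 + 25)*(1 + (-4 + 25))) = (35 + 90)*(21*(1 + 21)) = 125*(21*22) = 125*462 = 57750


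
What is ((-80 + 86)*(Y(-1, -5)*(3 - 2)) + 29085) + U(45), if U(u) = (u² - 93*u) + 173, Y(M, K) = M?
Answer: 27092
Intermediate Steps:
U(u) = 173 + u² - 93*u
((-80 + 86)*(Y(-1, -5)*(3 - 2)) + 29085) + U(45) = ((-80 + 86)*(-(3 - 2)) + 29085) + (173 + 45² - 93*45) = (6*(-1*1) + 29085) + (173 + 2025 - 4185) = (6*(-1) + 29085) - 1987 = (-6 + 29085) - 1987 = 29079 - 1987 = 27092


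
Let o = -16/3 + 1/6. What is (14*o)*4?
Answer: -868/3 ≈ -289.33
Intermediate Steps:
o = -31/6 (o = -16*⅓ + 1*(⅙) = -16/3 + ⅙ = -31/6 ≈ -5.1667)
(14*o)*4 = (14*(-31/6))*4 = -217/3*4 = -868/3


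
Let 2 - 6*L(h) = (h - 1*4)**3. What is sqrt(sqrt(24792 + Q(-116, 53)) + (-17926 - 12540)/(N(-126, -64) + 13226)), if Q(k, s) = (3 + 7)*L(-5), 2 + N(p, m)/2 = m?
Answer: sqrt(-897574059 + 128589627*sqrt(234093))/19641 ≈ 12.608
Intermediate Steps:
N(p, m) = -4 + 2*m
L(h) = 1/3 - (-4 + h)**3/6 (L(h) = 1/3 - (h - 1*4)**3/6 = 1/3 - (h - 4)**3/6 = 1/3 - (-4 + h)**3/6)
Q(k, s) = 3655/3 (Q(k, s) = (3 + 7)*(1/3 - (-4 - 5)**3/6) = 10*(1/3 - 1/6*(-9)**3) = 10*(1/3 - 1/6*(-729)) = 10*(1/3 + 243/2) = 10*(731/6) = 3655/3)
sqrt(sqrt(24792 + Q(-116, 53)) + (-17926 - 12540)/(N(-126, -64) + 13226)) = sqrt(sqrt(24792 + 3655/3) + (-17926 - 12540)/((-4 + 2*(-64)) + 13226)) = sqrt(sqrt(78031/3) - 30466/((-4 - 128) + 13226)) = sqrt(sqrt(234093)/3 - 30466/(-132 + 13226)) = sqrt(sqrt(234093)/3 - 30466/13094) = sqrt(sqrt(234093)/3 - 30466*1/13094) = sqrt(sqrt(234093)/3 - 15233/6547) = sqrt(-15233/6547 + sqrt(234093)/3)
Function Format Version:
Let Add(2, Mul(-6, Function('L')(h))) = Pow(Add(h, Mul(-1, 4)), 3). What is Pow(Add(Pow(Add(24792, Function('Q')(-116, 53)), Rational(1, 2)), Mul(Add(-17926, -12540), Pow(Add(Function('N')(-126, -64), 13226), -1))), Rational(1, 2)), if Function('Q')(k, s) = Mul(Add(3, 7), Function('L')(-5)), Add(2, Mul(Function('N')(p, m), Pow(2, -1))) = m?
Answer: Mul(Rational(1, 19641), Pow(Add(-897574059, Mul(128589627, Pow(234093, Rational(1, 2)))), Rational(1, 2))) ≈ 12.608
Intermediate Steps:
Function('N')(p, m) = Add(-4, Mul(2, m))
Function('L')(h) = Add(Rational(1, 3), Mul(Rational(-1, 6), Pow(Add(-4, h), 3))) (Function('L')(h) = Add(Rational(1, 3), Mul(Rational(-1, 6), Pow(Add(h, Mul(-1, 4)), 3))) = Add(Rational(1, 3), Mul(Rational(-1, 6), Pow(Add(h, -4), 3))) = Add(Rational(1, 3), Mul(Rational(-1, 6), Pow(Add(-4, h), 3))))
Function('Q')(k, s) = Rational(3655, 3) (Function('Q')(k, s) = Mul(Add(3, 7), Add(Rational(1, 3), Mul(Rational(-1, 6), Pow(Add(-4, -5), 3)))) = Mul(10, Add(Rational(1, 3), Mul(Rational(-1, 6), Pow(-9, 3)))) = Mul(10, Add(Rational(1, 3), Mul(Rational(-1, 6), -729))) = Mul(10, Add(Rational(1, 3), Rational(243, 2))) = Mul(10, Rational(731, 6)) = Rational(3655, 3))
Pow(Add(Pow(Add(24792, Function('Q')(-116, 53)), Rational(1, 2)), Mul(Add(-17926, -12540), Pow(Add(Function('N')(-126, -64), 13226), -1))), Rational(1, 2)) = Pow(Add(Pow(Add(24792, Rational(3655, 3)), Rational(1, 2)), Mul(Add(-17926, -12540), Pow(Add(Add(-4, Mul(2, -64)), 13226), -1))), Rational(1, 2)) = Pow(Add(Pow(Rational(78031, 3), Rational(1, 2)), Mul(-30466, Pow(Add(Add(-4, -128), 13226), -1))), Rational(1, 2)) = Pow(Add(Mul(Rational(1, 3), Pow(234093, Rational(1, 2))), Mul(-30466, Pow(Add(-132, 13226), -1))), Rational(1, 2)) = Pow(Add(Mul(Rational(1, 3), Pow(234093, Rational(1, 2))), Mul(-30466, Pow(13094, -1))), Rational(1, 2)) = Pow(Add(Mul(Rational(1, 3), Pow(234093, Rational(1, 2))), Mul(-30466, Rational(1, 13094))), Rational(1, 2)) = Pow(Add(Mul(Rational(1, 3), Pow(234093, Rational(1, 2))), Rational(-15233, 6547)), Rational(1, 2)) = Pow(Add(Rational(-15233, 6547), Mul(Rational(1, 3), Pow(234093, Rational(1, 2)))), Rational(1, 2))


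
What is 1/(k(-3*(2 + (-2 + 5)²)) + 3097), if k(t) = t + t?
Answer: 1/3031 ≈ 0.00032992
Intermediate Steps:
k(t) = 2*t
1/(k(-3*(2 + (-2 + 5)²)) + 3097) = 1/(2*(-3*(2 + (-2 + 5)²)) + 3097) = 1/(2*(-3*(2 + 3²)) + 3097) = 1/(2*(-3*(2 + 9)) + 3097) = 1/(2*(-3*11) + 3097) = 1/(2*(-33) + 3097) = 1/(-66 + 3097) = 1/3031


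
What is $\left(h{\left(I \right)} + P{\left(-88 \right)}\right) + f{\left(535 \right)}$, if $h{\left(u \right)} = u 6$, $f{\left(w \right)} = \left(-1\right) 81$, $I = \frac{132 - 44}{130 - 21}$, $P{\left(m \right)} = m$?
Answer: $- \frac{17893}{109} \approx -164.16$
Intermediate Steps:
$I = \frac{88}{109} \approx 0.80734$
$f{\left(w \right)} = -81$
$h{\left(u \right)} = 6 u$
$\left(h{\left(I \right)} + P{\left(-88 \right)}\right) + f{\left(535 \right)} = \left(6 \cdot \frac{88}{109} - 88\right) - 81 = \left(\frac{528}{109} - 88\right) - 81 = - \frac{9064}{109} - 81 = - \frac{17893}{109}$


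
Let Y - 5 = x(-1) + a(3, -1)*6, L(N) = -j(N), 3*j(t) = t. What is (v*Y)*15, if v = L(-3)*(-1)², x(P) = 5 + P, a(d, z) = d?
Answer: 405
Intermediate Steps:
j(t) = t/3
L(N) = -N/3
Y = 27 (Y = 5 + ((5 - 1) + 3*6) = 5 + (4 + 18) = 5 + 22 = 27)
v = 1 (v = -⅓*(-3)*(-1)² = 1*1 = 1)
(v*Y)*15 = (1*27)*15 = 27*15 = 405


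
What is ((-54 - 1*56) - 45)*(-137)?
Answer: 21235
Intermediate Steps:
((-54 - 1*56) - 45)*(-137) = ((-54 - 56) - 45)*(-137) = (-110 - 45)*(-137) = -155*(-137) = 21235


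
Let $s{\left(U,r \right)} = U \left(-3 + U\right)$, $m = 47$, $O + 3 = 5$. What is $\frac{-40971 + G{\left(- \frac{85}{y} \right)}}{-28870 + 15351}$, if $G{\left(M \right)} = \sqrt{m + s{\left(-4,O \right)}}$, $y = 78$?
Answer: $\frac{40971}{13519} - \frac{5 \sqrt{3}}{13519} \approx 3.03$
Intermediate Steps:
$O = 2$ ($O = -3 + 5 = 2$)
$G{\left(M \right)} = 5 \sqrt{3}$ ($G{\left(M \right)} = \sqrt{47 - 4 \left(-3 - 4\right)} = \sqrt{47 - -28} = \sqrt{47 + 28} = \sqrt{75} = 5 \sqrt{3}$)
$\frac{-40971 + G{\left(- \frac{85}{y} \right)}}{-28870 + 15351} = \frac{-40971 + 5 \sqrt{3}}{-28870 + 15351} = \frac{-40971 + 5 \sqrt{3}}{-13519} = \left(-40971 + 5 \sqrt{3}\right) \left(- \frac{1}{13519}\right) = \frac{40971}{13519} - \frac{5 \sqrt{3}}{13519}$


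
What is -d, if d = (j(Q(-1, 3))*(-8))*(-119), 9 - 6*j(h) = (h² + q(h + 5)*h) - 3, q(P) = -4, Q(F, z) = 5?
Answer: -3332/3 ≈ -1110.7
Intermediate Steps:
j(h) = 2 - h²/6 + 2*h/3 (j(h) = 3/2 - ((h² - 4*h) - 3)/6 = 3/2 - (-3 + h² - 4*h)/6 = 3/2 + (½ - h²/6 + 2*h/3) = 2 - h²/6 + 2*h/3)
d = 3332/3 (d = ((2 - ⅙*5² + (⅔)*5)*(-8))*(-119) = ((2 - ⅙*25 + 10/3)*(-8))*(-119) = ((2 - 25/6 + 10/3)*(-8))*(-119) = ((7/6)*(-8))*(-119) = -28/3*(-119) = 3332/3 ≈ 1110.7)
-d = -1*3332/3 = -3332/3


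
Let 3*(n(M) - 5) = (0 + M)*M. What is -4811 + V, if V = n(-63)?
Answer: -3483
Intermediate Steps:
n(M) = 5 + M**2/3 (n(M) = 5 + ((0 + M)*M)/3 = 5 + (M*M)/3 = 5 + M**2/3)
V = 1328 (V = 5 + (1/3)*(-63)**2 = 5 + (1/3)*3969 = 5 + 1323 = 1328)
-4811 + V = -4811 + 1328 = -3483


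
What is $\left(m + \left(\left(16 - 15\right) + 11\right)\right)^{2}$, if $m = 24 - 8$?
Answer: $784$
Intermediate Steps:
$m = 16$ ($m = 24 - 8 = 16$)
$\left(m + \left(\left(16 - 15\right) + 11\right)\right)^{2} = \left(16 + \left(\left(16 - 15\right) + 11\right)\right)^{2} = \left(16 + \left(1 + 11\right)\right)^{2} = \left(16 + 12\right)^{2} = 28^{2} = 784$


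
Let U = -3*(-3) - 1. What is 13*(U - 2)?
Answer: 78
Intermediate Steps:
U = 8 (U = 9 - 1 = 8)
13*(U - 2) = 13*(8 - 2) = 13*6 = 78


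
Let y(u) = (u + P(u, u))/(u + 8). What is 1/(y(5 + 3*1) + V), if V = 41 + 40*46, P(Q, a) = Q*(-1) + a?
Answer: 2/3763 ≈ 0.00053149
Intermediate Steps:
P(Q, a) = a - Q (P(Q, a) = -Q + a = a - Q)
V = 1881 (V = 41 + 1840 = 1881)
y(u) = u/(8 + u) (y(u) = (u + (u - u))/(u + 8) = (u + 0)/(8 + u) = u/(8 + u))
1/(y(5 + 3*1) + V) = 1/((5 + 3*1)/(8 + (5 + 3*1)) + 1881) = 1/((5 + 3)/(8 + (5 + 3)) + 1881) = 1/(8/(8 + 8) + 1881) = 1/(8/16 + 1881) = 1/(8*(1/16) + 1881) = 1/(½ + 1881) = 1/(3763/2) = 2/3763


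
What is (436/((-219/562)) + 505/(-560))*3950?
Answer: -54244763425/12264 ≈ -4.4231e+6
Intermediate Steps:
(436/((-219/562)) + 505/(-560))*3950 = (436/((-219*1/562)) + 505*(-1/560))*3950 = (436/(-219/562) - 101/112)*3950 = (436*(-562/219) - 101/112)*3950 = (-245032/219 - 101/112)*3950 = -27465703/24528*3950 = -54244763425/12264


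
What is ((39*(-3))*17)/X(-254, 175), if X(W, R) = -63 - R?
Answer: 117/14 ≈ 8.3571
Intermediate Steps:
((39*(-3))*17)/X(-254, 175) = ((39*(-3))*17)/(-63 - 1*175) = (-117*17)/(-63 - 175) = -1989/(-238) = -1989*(-1/238) = 117/14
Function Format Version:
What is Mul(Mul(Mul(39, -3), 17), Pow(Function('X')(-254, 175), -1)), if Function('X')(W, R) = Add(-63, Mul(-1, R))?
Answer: Rational(117, 14) ≈ 8.3571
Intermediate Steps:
Mul(Mul(Mul(39, -3), 17), Pow(Function('X')(-254, 175), -1)) = Mul(Mul(Mul(39, -3), 17), Pow(Add(-63, Mul(-1, 175)), -1)) = Mul(Mul(-117, 17), Pow(Add(-63, -175), -1)) = Mul(-1989, Pow(-238, -1)) = Mul(-1989, Rational(-1, 238)) = Rational(117, 14)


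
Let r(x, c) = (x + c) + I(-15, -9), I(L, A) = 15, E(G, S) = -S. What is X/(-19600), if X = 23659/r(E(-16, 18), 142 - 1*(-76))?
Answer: -23659/4214000 ≈ -0.0056144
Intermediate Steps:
r(x, c) = 15 + c + x (r(x, c) = (x + c) + 15 = (c + x) + 15 = 15 + c + x)
X = 23659/215 (X = 23659/(15 + (142 - 1*(-76)) - 1*18) = 23659/(15 + (142 + 76) - 18) = 23659/(15 + 218 - 18) = 23659/215 ≈ 110.04)
X/(-19600) = (23659/215)/(-19600) = (23659/215)*(-1/19600) = -23659/4214000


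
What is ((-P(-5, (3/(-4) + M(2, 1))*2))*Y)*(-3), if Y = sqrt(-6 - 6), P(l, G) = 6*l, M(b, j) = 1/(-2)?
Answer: -180*I*sqrt(3) ≈ -311.77*I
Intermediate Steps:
M(b, j) = -1/2
Y = 2*I*sqrt(3) (Y = sqrt(-12) = 2*I*sqrt(3) ≈ 3.4641*I)
((-P(-5, (3/(-4) + M(2, 1))*2))*Y)*(-3) = ((-6*(-5))*(2*I*sqrt(3)))*(-3) = ((-1*(-30))*(2*I*sqrt(3)))*(-3) = (30*(2*I*sqrt(3)))*(-3) = (60*I*sqrt(3))*(-3) = -180*I*sqrt(3)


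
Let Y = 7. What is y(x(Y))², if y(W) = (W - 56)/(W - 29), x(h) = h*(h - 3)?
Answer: 784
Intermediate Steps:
x(h) = h*(-3 + h)
y(W) = (-56 + W)/(-29 + W)
y(x(Y))² = ((-56 + 7*(-3 + 7))/(-29 + 7*(-3 + 7)))² = ((-56 + 7*4)/(-29 + 7*4))² = ((-56 + 28)/(-29 + 28))² = (-28/(-1))² = (-1*(-28))² = 28² = 784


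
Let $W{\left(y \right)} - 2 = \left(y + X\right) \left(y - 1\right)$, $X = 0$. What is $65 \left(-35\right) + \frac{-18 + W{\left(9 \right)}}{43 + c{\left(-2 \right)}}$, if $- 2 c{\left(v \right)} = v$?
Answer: $- \frac{25011}{11} \approx -2273.7$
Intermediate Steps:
$W{\left(y \right)} = 2 + y \left(-1 + y\right)$ ($W{\left(y \right)} = 2 + \left(y + 0\right) \left(y - 1\right) = 2 + y \left(-1 + y\right)$)
$c{\left(v \right)} = - \frac{v}{2}$
$65 \left(-35\right) + \frac{-18 + W{\left(9 \right)}}{43 + c{\left(-2 \right)}} = 65 \left(-35\right) + \frac{-18 + \left(2 + 9^{2} - 9\right)}{43 - -1} = -2275 + \frac{-18 + \left(2 + 81 - 9\right)}{43 + 1} = -2275 + \frac{-18 + 74}{44} = -2275 + 56 \cdot \frac{1}{44} = -2275 + \frac{14}{11} = - \frac{25011}{11}$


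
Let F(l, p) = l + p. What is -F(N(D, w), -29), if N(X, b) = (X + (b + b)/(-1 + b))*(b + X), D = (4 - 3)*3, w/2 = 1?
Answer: -6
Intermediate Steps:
w = 2 (w = 2*1 = 2)
D = 3 (D = 1*3 = 3)
N(X, b) = (X + b)*(X + 2*b/(-1 + b)) (N(X, b) = (X + (2*b)/(-1 + b))*(X + b) = (X + 2*b/(-1 + b))*(X + b) = (X + b)*(X + 2*b/(-1 + b)))
-F(N(D, w), -29) = -((-1*3² + 2*2² + 3*2 + 3*2² + 2*3²)/(-1 + 2) - 29) = -((-1*9 + 2*4 + 6 + 3*4 + 2*9)/1 - 29) = -(1*(-9 + 8 + 6 + 12 + 18) - 29) = -(1*35 - 29) = -(35 - 29) = -1*6 = -6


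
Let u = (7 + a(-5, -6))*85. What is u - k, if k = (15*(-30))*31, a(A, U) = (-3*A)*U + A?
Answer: 6470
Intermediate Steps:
a(A, U) = A - 3*A*U (a(A, U) = -3*A*U + A = A - 3*A*U)
u = -7480 (u = (7 - 5*(1 - 3*(-6)))*85 = (7 - 5*(1 + 18))*85 = (7 - 5*19)*85 = (7 - 95)*85 = -88*85 = -7480)
k = -13950 (k = -450*31 = -13950)
u - k = -7480 - 1*(-13950) = -7480 + 13950 = 6470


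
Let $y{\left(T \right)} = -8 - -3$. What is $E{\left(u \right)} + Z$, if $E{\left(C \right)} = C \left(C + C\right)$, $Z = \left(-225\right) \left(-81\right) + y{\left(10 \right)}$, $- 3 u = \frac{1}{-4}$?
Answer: $\frac{1311841}{72} \approx 18220.0$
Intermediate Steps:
$y{\left(T \right)} = -5$ ($y{\left(T \right)} = -8 + 3 = -5$)
$u = \frac{1}{12}$ ($u = - \frac{1}{3 \left(-4\right)} = \left(- \frac{1}{3}\right) \left(- \frac{1}{4}\right) = \frac{1}{12} \approx 0.083333$)
$Z = 18220$ ($Z = \left(-225\right) \left(-81\right) - 5 = 18225 - 5 = 18220$)
$E{\left(C \right)} = 2 C^{2}$ ($E{\left(C \right)} = C 2 C = 2 C^{2}$)
$E{\left(u \right)} + Z = \frac{2}{144} + 18220 = 2 \cdot \frac{1}{144} + 18220 = \frac{1}{72} + 18220 = \frac{1311841}{72}$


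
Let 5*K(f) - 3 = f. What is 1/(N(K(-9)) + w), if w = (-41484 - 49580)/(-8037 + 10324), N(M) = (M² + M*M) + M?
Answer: -57175/2180546 ≈ -0.026221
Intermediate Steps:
K(f) = ⅗ + f/5
N(M) = M + 2*M² (N(M) = (M² + M²) + M = 2*M² + M = M + 2*M²)
w = -91064/2287 ≈ -39.818
1/(N(K(-9)) + w) = 1/((⅗ + (⅕)*(-9))*(1 + 2*(⅗ + (⅕)*(-9))) - 91064/2287) = 1/((⅗ - 9/5)*(1 + 2*(⅗ - 9/5)) - 91064/2287) = 1/(-6*(1 + 2*(-6/5))/5 - 91064/2287) = 1/(-6*(1 - 12/5)/5 - 91064/2287) = 1/(-6/5*(-7/5) - 91064/2287) = 1/(42/25 - 91064/2287) = 1/(-2180546/57175) = -57175/2180546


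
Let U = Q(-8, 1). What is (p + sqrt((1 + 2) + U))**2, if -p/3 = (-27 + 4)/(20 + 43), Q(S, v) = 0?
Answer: 1852/441 + 46*sqrt(3)/21 ≈ 7.9936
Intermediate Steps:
U = 0
p = 23/21 (p = -3*(-27 + 4)/(20 + 43) = -(-69)/63 = -3*(-23/63) = 23/21 ≈ 1.0952)
(p + sqrt((1 + 2) + U))**2 = (23/21 + sqrt((1 + 2) + 0))**2 = (23/21 + sqrt(3 + 0))**2 = (23/21 + sqrt(3))**2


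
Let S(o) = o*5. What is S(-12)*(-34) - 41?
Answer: 1999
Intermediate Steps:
S(o) = 5*o
S(-12)*(-34) - 41 = (5*(-12))*(-34) - 41 = -60*(-34) - 41 = 2040 - 41 = 1999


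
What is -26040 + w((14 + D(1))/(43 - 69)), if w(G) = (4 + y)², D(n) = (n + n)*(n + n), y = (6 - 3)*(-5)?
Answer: -25919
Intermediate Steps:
y = -15 (y = 3*(-5) = -15)
D(n) = 4*n² (D(n) = (2*n)*(2*n) = 4*n²)
w(G) = 121 (w(G) = (4 - 15)² = (-11)² = 121)
-26040 + w((14 + D(1))/(43 - 69)) = -26040 + 121 = -25919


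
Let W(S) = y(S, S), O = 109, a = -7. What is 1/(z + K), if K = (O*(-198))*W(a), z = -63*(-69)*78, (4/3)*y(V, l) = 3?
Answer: 2/581013 ≈ 3.4423e-6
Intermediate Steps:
y(V, l) = 9/4 (y(V, l) = (¾)*3 = 9/4)
W(S) = 9/4
z = 339066 (z = 4347*78 = 339066)
K = -97119/2 (K = (109*(-198))*(9/4) = -21582*9/4 = -97119/2 ≈ -48560.)
1/(z + K) = 1/(339066 - 97119/2) = 1/(581013/2) = 2/581013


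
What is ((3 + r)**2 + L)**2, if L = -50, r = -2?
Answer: 2401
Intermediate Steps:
((3 + r)**2 + L)**2 = ((3 - 2)**2 - 50)**2 = (1**2 - 50)**2 = (1 - 50)**2 = (-49)**2 = 2401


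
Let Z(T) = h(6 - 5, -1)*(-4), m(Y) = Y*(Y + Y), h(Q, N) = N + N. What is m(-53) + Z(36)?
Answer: 5626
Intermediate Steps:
h(Q, N) = 2*N
m(Y) = 2*Y² (m(Y) = Y*(2*Y) = 2*Y²)
Z(T) = 8 (Z(T) = (2*(-1))*(-4) = -2*(-4) = 8)
m(-53) + Z(36) = 2*(-53)² + 8 = 2*2809 + 8 = 5618 + 8 = 5626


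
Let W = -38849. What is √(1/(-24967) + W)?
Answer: 2*I*√6054141620382/24967 ≈ 197.1*I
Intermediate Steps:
√(1/(-24967) + W) = √(1/(-24967) - 38849) = √(-1/24967 - 38849) = √(-969942984/24967) = 2*I*√6054141620382/24967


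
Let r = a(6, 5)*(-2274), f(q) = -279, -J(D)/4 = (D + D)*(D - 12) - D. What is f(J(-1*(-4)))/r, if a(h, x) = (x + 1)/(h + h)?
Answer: 93/379 ≈ 0.24538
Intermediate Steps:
J(D) = 4*D - 8*D*(-12 + D) (J(D) = -4*((D + D)*(D - 12) - D) = -4*((2*D)*(-12 + D) - D) = -4*(2*D*(-12 + D) - D) = -4*(-D + 2*D*(-12 + D)) = 4*D - 8*D*(-12 + D))
a(h, x) = (1 + x)/(2*h) (a(h, x) = (1 + x)/((2*h)) = (1 + x)*(1/(2*h)) = (1 + x)/(2*h))
r = -1137 (r = ((½)*(1 + 5)/6)*(-2274) = ((½)*(⅙)*6)*(-2274) = (½)*(-2274) = -1137)
f(J(-1*(-4)))/r = -279/(-1137) = -279*(-1/1137) = 93/379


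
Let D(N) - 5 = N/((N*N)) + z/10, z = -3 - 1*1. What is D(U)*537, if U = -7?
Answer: 83772/35 ≈ 2393.5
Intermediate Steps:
z = -4 (z = -3 - 1 = -4)
D(N) = 23/5 + 1/N (D(N) = 5 + (N/((N*N)) - 4/10) = 5 + (N/(N²) - 4*⅒) = 5 + (N/N² - ⅖) = 5 + (1/N - ⅖) = 5 + (-⅖ + 1/N) = 23/5 + 1/N)
D(U)*537 = (23/5 + 1/(-7))*537 = (23/5 - ⅐)*537 = (156/35)*537 = 83772/35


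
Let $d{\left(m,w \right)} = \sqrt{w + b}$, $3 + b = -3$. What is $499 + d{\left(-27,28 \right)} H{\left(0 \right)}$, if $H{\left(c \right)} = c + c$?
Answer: $499$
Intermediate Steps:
$b = -6$ ($b = -3 - 3 = -6$)
$d{\left(m,w \right)} = \sqrt{-6 + w}$ ($d{\left(m,w \right)} = \sqrt{w - 6} = \sqrt{-6 + w}$)
$H{\left(c \right)} = 2 c$
$499 + d{\left(-27,28 \right)} H{\left(0 \right)} = 499 + \sqrt{-6 + 28} \cdot 2 \cdot 0 = 499 + \sqrt{22} \cdot 0 = 499 + 0 = 499$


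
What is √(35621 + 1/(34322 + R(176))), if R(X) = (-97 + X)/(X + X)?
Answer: √5199269009363936805/12081423 ≈ 188.74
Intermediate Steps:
R(X) = (-97 + X)/(2*X) (R(X) = (-97 + X)/((2*X)) = (-97 + X)*(1/(2*X)) = (-97 + X)/(2*X))
√(35621 + 1/(34322 + R(176))) = √(35621 + 1/(34322 + (½)*(-97 + 176)/176)) = √(35621 + 1/(34322 + (½)*(1/176)*79)) = √(35621 + 1/(34322 + 79/352)) = √(35621 + 1/(12081423/352)) = √(35621 + 352/12081423) = √(430352369035/12081423) = √5199269009363936805/12081423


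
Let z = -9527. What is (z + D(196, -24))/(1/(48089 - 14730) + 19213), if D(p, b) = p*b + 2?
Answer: -52740579/71214052 ≈ -0.74059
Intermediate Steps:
D(p, b) = 2 + b*p (D(p, b) = b*p + 2 = 2 + b*p)
(z + D(196, -24))/(1/(48089 - 14730) + 19213) = (-9527 + (2 - 24*196))/(1/(48089 - 14730) + 19213) = (-9527 + (2 - 4704))/(1/33359 + 19213) = (-9527 - 4702)/(1/33359 + 19213) = -14229/640926468/33359 = -14229*33359/640926468 = -52740579/71214052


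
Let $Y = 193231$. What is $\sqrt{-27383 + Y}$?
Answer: $2 \sqrt{41462} \approx 407.24$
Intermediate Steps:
$\sqrt{-27383 + Y} = \sqrt{-27383 + 193231} = \sqrt{165848} = 2 \sqrt{41462}$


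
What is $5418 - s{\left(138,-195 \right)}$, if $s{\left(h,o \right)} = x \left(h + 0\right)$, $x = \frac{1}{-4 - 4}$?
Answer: $\frac{21741}{4} \approx 5435.3$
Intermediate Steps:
$x = - \frac{1}{8}$ ($x = \frac{1}{-8} = - \frac{1}{8} \approx -0.125$)
$s{\left(h,o \right)} = - \frac{h}{8}$ ($s{\left(h,o \right)} = - \frac{h + 0}{8} = - \frac{h}{8}$)
$5418 - s{\left(138,-195 \right)} = 5418 - \left(- \frac{1}{8}\right) 138 = 5418 - - \frac{69}{4} = 5418 + \frac{69}{4} = \frac{21741}{4}$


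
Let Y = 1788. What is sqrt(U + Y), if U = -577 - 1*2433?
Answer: I*sqrt(1222) ≈ 34.957*I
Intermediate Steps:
U = -3010 (U = -577 - 2433 = -3010)
sqrt(U + Y) = sqrt(-3010 + 1788) = sqrt(-1222) = I*sqrt(1222)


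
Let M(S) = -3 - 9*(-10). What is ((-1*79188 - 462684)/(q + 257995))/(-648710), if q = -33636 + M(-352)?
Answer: 135468/36400091165 ≈ 3.7216e-6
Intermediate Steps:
M(S) = 87 (M(S) = -3 + 90 = 87)
q = -33549 (q = -33636 + 87 = -33549)
((-1*79188 - 462684)/(q + 257995))/(-648710) = ((-1*79188 - 462684)/(-33549 + 257995))/(-648710) = ((-79188 - 462684)/224446)*(-1/648710) = -541872*1/224446*(-1/648710) = -270936/112223*(-1/648710) = 135468/36400091165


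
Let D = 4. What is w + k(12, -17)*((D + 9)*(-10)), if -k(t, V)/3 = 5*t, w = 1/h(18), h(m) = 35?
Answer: 819001/35 ≈ 23400.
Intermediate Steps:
w = 1/35 ≈ 0.028571
k(t, V) = -15*t
w + k(12, -17)*((D + 9)*(-10)) = 1/35 + (-15*12)*((4 + 9)*(-10)) = 1/35 - 2340*(-10) = 1/35 - 180*(-130) = 1/35 + 23400 = 819001/35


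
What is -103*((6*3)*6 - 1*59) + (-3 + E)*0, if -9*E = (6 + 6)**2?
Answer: -5047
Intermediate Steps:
E = -16 (E = -(6 + 6)**2/9 = -1/9*12**2 = -1/9*144 = -16)
-103*((6*3)*6 - 1*59) + (-3 + E)*0 = -103*((6*3)*6 - 1*59) + (-3 - 16)*0 = -103*(18*6 - 59) - 19*0 = -103*(108 - 59) + 0 = -103*49 + 0 = -5047 + 0 = -5047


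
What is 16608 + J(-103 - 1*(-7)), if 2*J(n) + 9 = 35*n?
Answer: 29847/2 ≈ 14924.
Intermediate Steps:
J(n) = -9/2 + 35*n/2 (J(n) = -9/2 + (35*n)/2 = -9/2 + 35*n/2)
16608 + J(-103 - 1*(-7)) = 16608 + (-9/2 + 35*(-103 - 1*(-7))/2) = 16608 + (-9/2 + 35*(-103 + 7)/2) = 16608 + (-9/2 + (35/2)*(-96)) = 16608 + (-9/2 - 1680) = 16608 - 3369/2 = 29847/2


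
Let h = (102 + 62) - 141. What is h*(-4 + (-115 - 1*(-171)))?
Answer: 1196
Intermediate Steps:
h = 23 (h = 164 - 141 = 23)
h*(-4 + (-115 - 1*(-171))) = 23*(-4 + (-115 - 1*(-171))) = 23*(-4 + (-115 + 171)) = 23*(-4 + 56) = 23*52 = 1196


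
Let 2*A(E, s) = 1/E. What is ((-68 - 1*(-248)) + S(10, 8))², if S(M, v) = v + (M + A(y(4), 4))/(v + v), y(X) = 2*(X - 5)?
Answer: 145709041/4096 ≈ 35574.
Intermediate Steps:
y(X) = -10 + 2*X (y(X) = 2*(-5 + X) = -10 + 2*X)
A(E, s) = 1/(2*E)
S(M, v) = v + (-¼ + M)/(2*v) (S(M, v) = v + (M + 1/(2*(-10 + 2*4)))/(v + v) = v + (M + 1/(2*(-10 + 8)))/((2*v)) = v + (M + (½)/(-2))*(1/(2*v)) = v + (M + (½)*(-½))*(1/(2*v)) = v + (M - ¼)*(1/(2*v)) = v + (-¼ + M)*(1/(2*v)) = v + (-¼ + M)/(2*v))
((-68 - 1*(-248)) + S(10, 8))² = ((-68 - 1*(-248)) + (-⅛ + 8² + (½)*10)/8)² = ((-68 + 248) + (-⅛ + 64 + 5)/8)² = (180 + (⅛)*(551/8))² = (180 + 551/64)² = (12071/64)² = 145709041/4096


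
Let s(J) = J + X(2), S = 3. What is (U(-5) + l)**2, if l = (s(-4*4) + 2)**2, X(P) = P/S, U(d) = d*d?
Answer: 3330625/81 ≈ 41119.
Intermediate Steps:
U(d) = d**2
X(P) = P/3
s(J) = 2/3 + J (s(J) = J + (1/3)*2 = J + 2/3 = 2/3 + J)
l = 1600/9 (l = ((2/3 - 4*4) + 2)**2 = ((2/3 - 16) + 2)**2 = (-46/3 + 2)**2 = (-40/3)**2 = 1600/9 ≈ 177.78)
(U(-5) + l)**2 = ((-5)**2 + 1600/9)**2 = (25 + 1600/9)**2 = (1825/9)**2 = 3330625/81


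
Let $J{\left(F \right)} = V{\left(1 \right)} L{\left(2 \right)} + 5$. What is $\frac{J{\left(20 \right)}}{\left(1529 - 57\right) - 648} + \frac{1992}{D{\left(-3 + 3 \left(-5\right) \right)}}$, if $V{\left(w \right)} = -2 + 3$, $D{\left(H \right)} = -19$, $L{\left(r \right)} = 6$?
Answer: $- \frac{1641199}{15656} \approx -104.83$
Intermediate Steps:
$V{\left(w \right)} = 1$
$J{\left(F \right)} = 11$ ($J{\left(F \right)} = 1 \cdot 6 + 5 = 6 + 5 = 11$)
$\frac{J{\left(20 \right)}}{\left(1529 - 57\right) - 648} + \frac{1992}{D{\left(-3 + 3 \left(-5\right) \right)}} = \frac{11}{\left(1529 - 57\right) - 648} + \frac{1992}{-19} = \frac{11}{1472 - 648} + 1992 \left(- \frac{1}{19}\right) = \frac{11}{824} - \frac{1992}{19} = - \frac{1641199}{15656}$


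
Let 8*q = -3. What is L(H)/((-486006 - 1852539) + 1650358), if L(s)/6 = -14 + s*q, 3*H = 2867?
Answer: 8937/2752748 ≈ 0.0032466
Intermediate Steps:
H = 2867/3 (H = (⅓)*2867 = 2867/3 ≈ 955.67)
q = -3/8 (q = (⅛)*(-3) = -3/8 ≈ -0.37500)
L(s) = -84 - 9*s/4 (L(s) = 6*(-14 + s*(-3/8)) = 6*(-14 - 3*s/8) = -84 - 9*s/4)
L(H)/((-486006 - 1852539) + 1650358) = (-84 - 9/4*2867/3)/((-486006 - 1852539) + 1650358) = (-84 - 8601/4)/(-2338545 + 1650358) = -8937/4/(-688187) = -8937/4*(-1/688187) = 8937/2752748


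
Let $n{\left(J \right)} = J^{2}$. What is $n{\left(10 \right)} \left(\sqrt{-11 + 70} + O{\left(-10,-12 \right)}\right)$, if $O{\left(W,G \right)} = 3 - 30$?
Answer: $-2700 + 100 \sqrt{59} \approx -1931.9$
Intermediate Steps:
$O{\left(W,G \right)} = -27$ ($O{\left(W,G \right)} = 3 - 30 = -27$)
$n{\left(10 \right)} \left(\sqrt{-11 + 70} + O{\left(-10,-12 \right)}\right) = 10^{2} \left(\sqrt{-11 + 70} - 27\right) = 100 \left(\sqrt{59} - 27\right) = 100 \left(-27 + \sqrt{59}\right) = -2700 + 100 \sqrt{59}$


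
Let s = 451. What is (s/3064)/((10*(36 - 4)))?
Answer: 451/980480 ≈ 0.00045998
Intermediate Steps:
(s/3064)/((10*(36 - 4))) = (451/3064)/((10*(36 - 4))) = (451*(1/3064))/((10*32)) = (451/3064)/320 = (451/3064)*(1/320) = 451/980480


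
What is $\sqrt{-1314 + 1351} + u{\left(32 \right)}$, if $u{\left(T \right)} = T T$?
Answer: $1024 + \sqrt{37} \approx 1030.1$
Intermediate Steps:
$u{\left(T \right)} = T^{2}$
$\sqrt{-1314 + 1351} + u{\left(32 \right)} = \sqrt{-1314 + 1351} + 32^{2} = \sqrt{37} + 1024 = 1024 + \sqrt{37}$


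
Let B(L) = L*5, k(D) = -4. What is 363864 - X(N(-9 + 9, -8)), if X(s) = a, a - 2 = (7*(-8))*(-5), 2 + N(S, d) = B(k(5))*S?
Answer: 363582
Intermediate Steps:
B(L) = 5*L
N(S, d) = -2 - 20*S (N(S, d) = -2 + (5*(-4))*S = -2 - 20*S)
a = 282 (a = 2 + (7*(-8))*(-5) = 2 - 56*(-5) = 2 + 280 = 282)
X(s) = 282
363864 - X(N(-9 + 9, -8)) = 363864 - 1*282 = 363864 - 282 = 363582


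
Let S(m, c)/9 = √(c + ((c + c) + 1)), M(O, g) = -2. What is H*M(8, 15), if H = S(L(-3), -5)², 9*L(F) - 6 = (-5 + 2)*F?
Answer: 2268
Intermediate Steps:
L(F) = ⅔ - F/3 (L(F) = ⅔ + ((-5 + 2)*F)/9 = ⅔ + (-3*F)/9 = ⅔ - F/3)
S(m, c) = 9*√(1 + 3*c) (S(m, c) = 9*√(c + ((c + c) + 1)) = 9*√(c + (2*c + 1)) = 9*√(c + (1 + 2*c)) = 9*√(1 + 3*c))
H = -1134 (H = (9*√(1 + 3*(-5)))² = (9*√(1 - 15))² = (9*√(-14))² = (9*(I*√14))² = (9*I*√14)² = -1134)
H*M(8, 15) = -1134*(-2) = 2268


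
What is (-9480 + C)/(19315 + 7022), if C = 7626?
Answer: -618/8779 ≈ -0.070395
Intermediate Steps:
(-9480 + C)/(19315 + 7022) = (-9480 + 7626)/(19315 + 7022) = -1854/26337 = -1854*1/26337 = -618/8779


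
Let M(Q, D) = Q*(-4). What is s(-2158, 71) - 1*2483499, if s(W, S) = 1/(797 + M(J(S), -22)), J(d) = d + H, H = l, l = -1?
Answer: -1283968982/517 ≈ -2.4835e+6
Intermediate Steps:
H = -1
J(d) = -1 + d (J(d) = d - 1 = -1 + d)
M(Q, D) = -4*Q
s(W, S) = 1/(801 - 4*S) (s(W, S) = 1/(797 - 4*(-1 + S)) = 1/(797 + (4 - 4*S)) = 1/(801 - 4*S))
s(-2158, 71) - 1*2483499 = -1/(-801 + 4*71) - 1*2483499 = -1/(-801 + 284) - 2483499 = -1/(-517) - 2483499 = -1*(-1/517) - 2483499 = 1/517 - 2483499 = -1283968982/517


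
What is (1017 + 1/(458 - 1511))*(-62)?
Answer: -66395800/1053 ≈ -63054.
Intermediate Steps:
(1017 + 1/(458 - 1511))*(-62) = (1017 + 1/(-1053))*(-62) = (1017 - 1/1053)*(-62) = (1070900/1053)*(-62) = -66395800/1053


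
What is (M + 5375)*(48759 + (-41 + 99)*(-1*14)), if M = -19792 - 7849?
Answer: -1067587902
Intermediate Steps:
M = -27641
(M + 5375)*(48759 + (-41 + 99)*(-1*14)) = (-27641 + 5375)*(48759 + (-41 + 99)*(-1*14)) = -22266*(48759 + 58*(-14)) = -22266*(48759 - 812) = -22266*47947 = -1067587902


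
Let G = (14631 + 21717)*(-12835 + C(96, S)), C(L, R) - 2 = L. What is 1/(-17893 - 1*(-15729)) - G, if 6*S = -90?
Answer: 1001855126063/2164 ≈ 4.6296e+8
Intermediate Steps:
S = -15 (S = (⅙)*(-90) = -15)
C(L, R) = 2 + L
G = -462964476 (G = (14631 + 21717)*(-12835 + (2 + 96)) = 36348*(-12835 + 98) = 36348*(-12737) = -462964476)
1/(-17893 - 1*(-15729)) - G = 1/(-17893 - 1*(-15729)) - 1*(-462964476) = 1/(-17893 + 15729) + 462964476 = 1/(-2164) + 462964476 = -1/2164 + 462964476 = 1001855126063/2164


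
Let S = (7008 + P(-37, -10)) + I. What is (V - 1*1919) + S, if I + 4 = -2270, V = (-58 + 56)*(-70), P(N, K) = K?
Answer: 2945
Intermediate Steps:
V = 140 (V = -2*(-70) = 140)
I = -2274 (I = -4 - 2270 = -2274)
S = 4724 (S = (7008 - 10) - 2274 = 6998 - 2274 = 4724)
(V - 1*1919) + S = (140 - 1*1919) + 4724 = (140 - 1919) + 4724 = -1779 + 4724 = 2945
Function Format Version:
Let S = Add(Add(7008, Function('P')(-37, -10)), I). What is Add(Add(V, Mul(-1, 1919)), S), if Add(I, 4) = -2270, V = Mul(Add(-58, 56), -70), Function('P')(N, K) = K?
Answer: 2945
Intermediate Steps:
V = 140 (V = Mul(-2, -70) = 140)
I = -2274 (I = Add(-4, -2270) = -2274)
S = 4724 (S = Add(Add(7008, -10), -2274) = Add(6998, -2274) = 4724)
Add(Add(V, Mul(-1, 1919)), S) = Add(Add(140, Mul(-1, 1919)), 4724) = Add(Add(140, -1919), 4724) = Add(-1779, 4724) = 2945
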